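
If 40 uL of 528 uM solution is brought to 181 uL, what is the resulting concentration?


C2 = C1 * V1 / V2
C2 = 528 * 40 / 181
C2 = 116.6851 uM

116.6851 uM


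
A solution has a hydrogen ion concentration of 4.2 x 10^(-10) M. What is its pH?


pH = -log10([H+])
pH = -log10(4.2 x 10^(-10))
pH = 9.3768

9.3768


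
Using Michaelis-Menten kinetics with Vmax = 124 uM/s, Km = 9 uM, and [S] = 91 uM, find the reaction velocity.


v = Vmax * [S] / (Km + [S])
v = 124 * 91 / (9 + 91)
v = 112.84 uM/s

112.84 uM/s


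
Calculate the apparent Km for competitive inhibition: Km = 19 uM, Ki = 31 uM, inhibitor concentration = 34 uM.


Km_app = Km * (1 + [I]/Ki)
Km_app = 19 * (1 + 34/31)
Km_app = 39.8387 uM

39.8387 uM


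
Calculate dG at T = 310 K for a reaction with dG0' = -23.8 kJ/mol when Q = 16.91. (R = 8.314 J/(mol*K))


dG = dG0' + RT * ln(Q) / 1000
dG = -23.8 + 8.314 * 310 * ln(16.91) / 1000
dG = -16.5115 kJ/mol

-16.5115 kJ/mol


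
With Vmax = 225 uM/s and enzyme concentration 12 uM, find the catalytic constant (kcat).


kcat = Vmax / [E]t
kcat = 225 / 12
kcat = 18.75 s^-1

18.75 s^-1


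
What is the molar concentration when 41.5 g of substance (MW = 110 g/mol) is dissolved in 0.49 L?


C = (mass / MW) / volume
C = (41.5 / 110) / 0.49
C = 0.7699 M

0.7699 M


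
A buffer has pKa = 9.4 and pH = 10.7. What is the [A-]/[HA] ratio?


[A-]/[HA] = 10^(pH - pKa)
= 10^(10.7 - 9.4)
= 19.9526

19.9526


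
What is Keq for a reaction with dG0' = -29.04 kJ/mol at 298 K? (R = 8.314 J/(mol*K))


Keq = exp(-dG0 * 1000 / (R * T))
Keq = exp(-(-29.04) * 1000 / (8.314 * 298))
Keq = 123149.3107

123149.3107


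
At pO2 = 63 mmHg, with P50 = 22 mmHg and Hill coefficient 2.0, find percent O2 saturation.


Y = pO2^n / (P50^n + pO2^n)
Y = 63^2.0 / (22^2.0 + 63^2.0)
Y = 89.13%

89.13%


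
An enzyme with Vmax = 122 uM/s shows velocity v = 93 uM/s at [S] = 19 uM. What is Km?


Km = [S] * (Vmax - v) / v
Km = 19 * (122 - 93) / 93
Km = 5.9247 uM

5.9247 uM


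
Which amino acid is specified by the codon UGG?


Standard genetic code lookup.
Codon UGG -> Trp

Trp


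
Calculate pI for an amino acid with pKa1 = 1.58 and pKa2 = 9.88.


pI = (pKa1 + pKa2) / 2
pI = (1.58 + 9.88) / 2
pI = 5.73

5.73


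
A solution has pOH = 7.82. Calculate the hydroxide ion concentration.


[OH-] = 10^(-pOH)
[OH-] = 10^(-7.82)
[OH-] = 1.514e-08 M

1.514e-08 M


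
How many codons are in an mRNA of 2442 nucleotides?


codons = nucleotides / 3
codons = 2442 / 3 = 814

814


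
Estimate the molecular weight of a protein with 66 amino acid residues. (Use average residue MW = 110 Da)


MW = n_residues * 110 Da
MW = 66 * 110
MW = 7260 Da

7260 Da


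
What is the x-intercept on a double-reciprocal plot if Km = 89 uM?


x-intercept = -1/Km
= -1/89
= -0.0112 1/uM

-0.0112 1/uM


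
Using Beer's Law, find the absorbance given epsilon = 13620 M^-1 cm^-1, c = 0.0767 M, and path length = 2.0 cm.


A = epsilon * c * l
A = 13620 * 0.0767 * 2.0
A = 2089.308

2089.308


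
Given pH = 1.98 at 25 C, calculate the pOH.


pOH = 14 - pH
pOH = 14 - 1.98
pOH = 12.02

12.02


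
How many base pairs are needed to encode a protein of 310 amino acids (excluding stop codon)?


Each amino acid = 1 codon = 3 bp
bp = 310 * 3 = 930 bp

930 bp


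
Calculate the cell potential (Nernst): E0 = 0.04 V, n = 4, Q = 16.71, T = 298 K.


E = E0 - (RT/nF) * ln(Q)
E = 0.04 - (8.314 * 298 / (4 * 96485)) * ln(16.71)
E = 0.0219 V

0.0219 V


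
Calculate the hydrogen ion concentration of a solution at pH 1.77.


[H+] = 10^(-pH)
[H+] = 10^(-1.77)
[H+] = 0.017 M

0.017 M


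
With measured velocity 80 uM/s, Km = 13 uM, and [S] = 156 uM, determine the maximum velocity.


Vmax = v * (Km + [S]) / [S]
Vmax = 80 * (13 + 156) / 156
Vmax = 86.6667 uM/s

86.6667 uM/s


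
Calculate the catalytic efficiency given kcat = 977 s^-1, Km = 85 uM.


Catalytic efficiency = kcat / Km
= 977 / 85
= 11.4941 uM^-1*s^-1

11.4941 uM^-1*s^-1


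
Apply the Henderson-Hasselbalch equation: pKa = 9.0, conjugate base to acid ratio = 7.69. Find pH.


pH = pKa + log10([A-]/[HA])
pH = 9.0 + log10(7.69)
pH = 9.8859

9.8859


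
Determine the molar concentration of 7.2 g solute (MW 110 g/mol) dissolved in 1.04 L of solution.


C = (mass / MW) / volume
C = (7.2 / 110) / 1.04
C = 0.0629 M

0.0629 M


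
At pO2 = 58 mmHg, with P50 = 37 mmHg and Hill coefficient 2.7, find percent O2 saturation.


Y = pO2^n / (P50^n + pO2^n)
Y = 58^2.7 / (37^2.7 + 58^2.7)
Y = 77.1%

77.1%


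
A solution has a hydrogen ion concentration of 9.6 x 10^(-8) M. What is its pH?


pH = -log10([H+])
pH = -log10(9.6 x 10^(-8))
pH = 7.0177

7.0177


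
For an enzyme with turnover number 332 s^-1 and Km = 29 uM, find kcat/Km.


Catalytic efficiency = kcat / Km
= 332 / 29
= 11.4483 uM^-1*s^-1

11.4483 uM^-1*s^-1


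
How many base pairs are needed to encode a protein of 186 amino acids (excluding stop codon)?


Each amino acid = 1 codon = 3 bp
bp = 186 * 3 = 558 bp

558 bp


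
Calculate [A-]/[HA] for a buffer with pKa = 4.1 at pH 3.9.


[A-]/[HA] = 10^(pH - pKa)
= 10^(3.9 - 4.1)
= 0.631

0.631


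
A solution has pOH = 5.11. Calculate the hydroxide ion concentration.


[OH-] = 10^(-pOH)
[OH-] = 10^(-5.11)
[OH-] = 7.762e-06 M

7.762e-06 M


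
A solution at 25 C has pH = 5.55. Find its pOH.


pOH = 14 - pH
pOH = 14 - 5.55
pOH = 8.45

8.45


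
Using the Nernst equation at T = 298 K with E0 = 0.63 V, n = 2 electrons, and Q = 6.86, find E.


E = E0 - (RT/nF) * ln(Q)
E = 0.63 - (8.314 * 298 / (2 * 96485)) * ln(6.86)
E = 0.6053 V

0.6053 V


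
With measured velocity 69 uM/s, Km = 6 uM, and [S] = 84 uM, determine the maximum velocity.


Vmax = v * (Km + [S]) / [S]
Vmax = 69 * (6 + 84) / 84
Vmax = 73.9286 uM/s

73.9286 uM/s


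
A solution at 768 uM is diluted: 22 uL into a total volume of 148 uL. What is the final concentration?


C2 = C1 * V1 / V2
C2 = 768 * 22 / 148
C2 = 114.1622 uM

114.1622 uM


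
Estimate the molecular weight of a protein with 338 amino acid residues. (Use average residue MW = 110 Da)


MW = n_residues * 110 Da
MW = 338 * 110
MW = 37180 Da

37180 Da


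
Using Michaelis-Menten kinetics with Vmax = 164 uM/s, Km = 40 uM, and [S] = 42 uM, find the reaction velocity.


v = Vmax * [S] / (Km + [S])
v = 164 * 42 / (40 + 42)
v = 84.0 uM/s

84.0 uM/s


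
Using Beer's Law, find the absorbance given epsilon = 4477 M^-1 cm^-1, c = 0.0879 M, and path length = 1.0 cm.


A = epsilon * c * l
A = 4477 * 0.0879 * 1.0
A = 393.5283

393.5283


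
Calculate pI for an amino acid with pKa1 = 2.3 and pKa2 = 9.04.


pI = (pKa1 + pKa2) / 2
pI = (2.3 + 9.04) / 2
pI = 5.67

5.67


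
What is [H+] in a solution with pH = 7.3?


[H+] = 10^(-pH)
[H+] = 10^(-7.3)
[H+] = 5.012e-08 M

5.012e-08 M


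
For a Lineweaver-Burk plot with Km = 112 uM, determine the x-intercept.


x-intercept = -1/Km
= -1/112
= -0.0089 1/uM

-0.0089 1/uM


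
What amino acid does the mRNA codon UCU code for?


Standard genetic code lookup.
Codon UCU -> Ser

Ser


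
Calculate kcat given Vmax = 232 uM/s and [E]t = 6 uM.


kcat = Vmax / [E]t
kcat = 232 / 6
kcat = 38.6667 s^-1

38.6667 s^-1


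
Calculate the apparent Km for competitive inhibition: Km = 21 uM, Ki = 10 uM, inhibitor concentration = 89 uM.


Km_app = Km * (1 + [I]/Ki)
Km_app = 21 * (1 + 89/10)
Km_app = 207.9 uM

207.9 uM


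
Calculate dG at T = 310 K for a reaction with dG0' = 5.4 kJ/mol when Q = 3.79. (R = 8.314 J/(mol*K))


dG = dG0' + RT * ln(Q) / 1000
dG = 5.4 + 8.314 * 310 * ln(3.79) / 1000
dG = 8.834 kJ/mol

8.834 kJ/mol


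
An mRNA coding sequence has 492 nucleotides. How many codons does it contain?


codons = nucleotides / 3
codons = 492 / 3 = 164

164


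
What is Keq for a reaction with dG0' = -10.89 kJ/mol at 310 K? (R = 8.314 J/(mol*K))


Keq = exp(-dG0 * 1000 / (R * T))
Keq = exp(-(-10.89) * 1000 / (8.314 * 310))
Keq = 68.3941

68.3941


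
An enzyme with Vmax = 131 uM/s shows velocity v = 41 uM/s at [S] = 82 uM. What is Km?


Km = [S] * (Vmax - v) / v
Km = 82 * (131 - 41) / 41
Km = 180.0 uM

180.0 uM


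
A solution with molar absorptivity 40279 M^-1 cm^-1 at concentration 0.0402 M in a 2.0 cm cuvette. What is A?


A = epsilon * c * l
A = 40279 * 0.0402 * 2.0
A = 3238.4316

3238.4316


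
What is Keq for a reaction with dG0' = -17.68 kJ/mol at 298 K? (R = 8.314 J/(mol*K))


Keq = exp(-dG0 * 1000 / (R * T))
Keq = exp(-(-17.68) * 1000 / (8.314 * 298))
Keq = 1256.4162

1256.4162


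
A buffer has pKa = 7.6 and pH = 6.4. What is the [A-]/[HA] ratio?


[A-]/[HA] = 10^(pH - pKa)
= 10^(6.4 - 7.6)
= 0.0631

0.0631


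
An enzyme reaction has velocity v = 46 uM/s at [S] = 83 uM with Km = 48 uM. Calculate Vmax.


Vmax = v * (Km + [S]) / [S]
Vmax = 46 * (48 + 83) / 83
Vmax = 72.6024 uM/s

72.6024 uM/s


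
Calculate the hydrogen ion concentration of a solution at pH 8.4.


[H+] = 10^(-pH)
[H+] = 10^(-8.4)
[H+] = 3.981e-09 M

3.981e-09 M


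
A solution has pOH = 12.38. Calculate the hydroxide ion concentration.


[OH-] = 10^(-pOH)
[OH-] = 10^(-12.38)
[OH-] = 4.169e-13 M

4.169e-13 M


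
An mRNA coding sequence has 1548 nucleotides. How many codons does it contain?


codons = nucleotides / 3
codons = 1548 / 3 = 516

516


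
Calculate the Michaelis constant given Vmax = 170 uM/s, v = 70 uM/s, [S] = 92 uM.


Km = [S] * (Vmax - v) / v
Km = 92 * (170 - 70) / 70
Km = 131.4286 uM

131.4286 uM


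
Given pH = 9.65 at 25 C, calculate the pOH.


pOH = 14 - pH
pOH = 14 - 9.65
pOH = 4.35

4.35


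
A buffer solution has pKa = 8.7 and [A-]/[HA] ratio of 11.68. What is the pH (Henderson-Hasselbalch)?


pH = pKa + log10([A-]/[HA])
pH = 8.7 + log10(11.68)
pH = 9.7674

9.7674


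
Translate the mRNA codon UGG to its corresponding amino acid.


Standard genetic code lookup.
Codon UGG -> Trp

Trp


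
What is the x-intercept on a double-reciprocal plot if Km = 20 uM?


x-intercept = -1/Km
= -1/20
= -0.05 1/uM

-0.05 1/uM


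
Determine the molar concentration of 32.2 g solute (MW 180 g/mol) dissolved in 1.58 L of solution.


C = (mass / MW) / volume
C = (32.2 / 180) / 1.58
C = 0.1132 M

0.1132 M


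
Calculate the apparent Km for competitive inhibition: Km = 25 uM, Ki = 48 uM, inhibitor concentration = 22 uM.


Km_app = Km * (1 + [I]/Ki)
Km_app = 25 * (1 + 22/48)
Km_app = 36.4583 uM

36.4583 uM


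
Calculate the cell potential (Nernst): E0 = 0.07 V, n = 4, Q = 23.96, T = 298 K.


E = E0 - (RT/nF) * ln(Q)
E = 0.07 - (8.314 * 298 / (4 * 96485)) * ln(23.96)
E = 0.0496 V

0.0496 V


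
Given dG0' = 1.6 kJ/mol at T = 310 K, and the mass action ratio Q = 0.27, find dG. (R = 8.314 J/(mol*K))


dG = dG0' + RT * ln(Q) / 1000
dG = 1.6 + 8.314 * 310 * ln(0.27) / 1000
dG = -1.7746 kJ/mol

-1.7746 kJ/mol


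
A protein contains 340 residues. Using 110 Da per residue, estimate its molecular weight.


MW = n_residues * 110 Da
MW = 340 * 110
MW = 37400 Da

37400 Da


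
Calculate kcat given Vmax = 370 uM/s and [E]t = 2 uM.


kcat = Vmax / [E]t
kcat = 370 / 2
kcat = 185.0 s^-1

185.0 s^-1


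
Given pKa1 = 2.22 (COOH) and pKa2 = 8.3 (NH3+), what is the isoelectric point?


pI = (pKa1 + pKa2) / 2
pI = (2.22 + 8.3) / 2
pI = 5.26

5.26


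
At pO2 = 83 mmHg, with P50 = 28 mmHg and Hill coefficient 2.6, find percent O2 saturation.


Y = pO2^n / (P50^n + pO2^n)
Y = 83^2.6 / (28^2.6 + 83^2.6)
Y = 94.4%

94.4%


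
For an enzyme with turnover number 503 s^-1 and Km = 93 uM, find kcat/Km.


Catalytic efficiency = kcat / Km
= 503 / 93
= 5.4086 uM^-1*s^-1

5.4086 uM^-1*s^-1


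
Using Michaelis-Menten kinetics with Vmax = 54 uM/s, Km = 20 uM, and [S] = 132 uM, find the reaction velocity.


v = Vmax * [S] / (Km + [S])
v = 54 * 132 / (20 + 132)
v = 46.8947 uM/s

46.8947 uM/s


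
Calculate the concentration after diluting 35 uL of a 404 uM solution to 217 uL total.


C2 = C1 * V1 / V2
C2 = 404 * 35 / 217
C2 = 65.1613 uM

65.1613 uM


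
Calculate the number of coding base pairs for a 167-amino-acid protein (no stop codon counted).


Each amino acid = 1 codon = 3 bp
bp = 167 * 3 = 501 bp

501 bp


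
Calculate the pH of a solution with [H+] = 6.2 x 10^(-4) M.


pH = -log10([H+])
pH = -log10(6.2 x 10^(-4))
pH = 3.2076

3.2076


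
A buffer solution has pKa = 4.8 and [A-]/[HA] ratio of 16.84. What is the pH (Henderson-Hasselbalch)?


pH = pKa + log10([A-]/[HA])
pH = 4.8 + log10(16.84)
pH = 6.0263

6.0263


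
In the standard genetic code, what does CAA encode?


Standard genetic code lookup.
Codon CAA -> Gln

Gln


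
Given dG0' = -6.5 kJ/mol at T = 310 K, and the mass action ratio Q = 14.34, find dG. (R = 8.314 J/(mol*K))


dG = dG0' + RT * ln(Q) / 1000
dG = -6.5 + 8.314 * 310 * ln(14.34) / 1000
dG = 0.3636 kJ/mol

0.3636 kJ/mol


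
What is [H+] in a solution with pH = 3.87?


[H+] = 10^(-pH)
[H+] = 10^(-3.87)
[H+] = 1.349e-04 M

1.349e-04 M


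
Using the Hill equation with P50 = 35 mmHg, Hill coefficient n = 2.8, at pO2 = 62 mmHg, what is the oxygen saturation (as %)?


Y = pO2^n / (P50^n + pO2^n)
Y = 62^2.8 / (35^2.8 + 62^2.8)
Y = 83.22%

83.22%


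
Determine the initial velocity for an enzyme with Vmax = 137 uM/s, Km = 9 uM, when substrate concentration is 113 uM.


v = Vmax * [S] / (Km + [S])
v = 137 * 113 / (9 + 113)
v = 126.8934 uM/s

126.8934 uM/s


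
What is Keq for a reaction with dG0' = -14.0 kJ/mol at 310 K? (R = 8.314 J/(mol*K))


Keq = exp(-dG0 * 1000 / (R * T))
Keq = exp(-(-14.0) * 1000 / (8.314 * 310))
Keq = 228.5962

228.5962


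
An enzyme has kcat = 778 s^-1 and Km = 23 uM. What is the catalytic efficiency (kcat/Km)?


Catalytic efficiency = kcat / Km
= 778 / 23
= 33.8261 uM^-1*s^-1

33.8261 uM^-1*s^-1


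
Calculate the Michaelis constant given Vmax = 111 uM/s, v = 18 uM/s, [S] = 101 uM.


Km = [S] * (Vmax - v) / v
Km = 101 * (111 - 18) / 18
Km = 521.8333 uM

521.8333 uM


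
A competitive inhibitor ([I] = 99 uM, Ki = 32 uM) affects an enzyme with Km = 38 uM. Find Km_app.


Km_app = Km * (1 + [I]/Ki)
Km_app = 38 * (1 + 99/32)
Km_app = 155.5625 uM

155.5625 uM


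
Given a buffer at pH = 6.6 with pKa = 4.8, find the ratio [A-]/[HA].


[A-]/[HA] = 10^(pH - pKa)
= 10^(6.6 - 4.8)
= 63.0957

63.0957


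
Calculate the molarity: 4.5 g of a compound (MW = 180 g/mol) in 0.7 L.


C = (mass / MW) / volume
C = (4.5 / 180) / 0.7
C = 0.0357 M

0.0357 M


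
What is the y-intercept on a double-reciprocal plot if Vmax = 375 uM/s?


y-intercept = 1/Vmax
= 1/375
= 0.0027 s/uM

0.0027 s/uM


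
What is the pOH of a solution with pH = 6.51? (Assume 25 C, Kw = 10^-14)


pOH = 14 - pH
pOH = 14 - 6.51
pOH = 7.49

7.49


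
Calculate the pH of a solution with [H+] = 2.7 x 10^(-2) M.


pH = -log10([H+])
pH = -log10(2.7 x 10^(-2))
pH = 1.5686

1.5686


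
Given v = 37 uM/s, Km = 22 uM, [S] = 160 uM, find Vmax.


Vmax = v * (Km + [S]) / [S]
Vmax = 37 * (22 + 160) / 160
Vmax = 42.0875 uM/s

42.0875 uM/s


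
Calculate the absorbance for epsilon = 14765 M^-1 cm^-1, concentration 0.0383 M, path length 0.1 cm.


A = epsilon * c * l
A = 14765 * 0.0383 * 0.1
A = 56.55

56.55


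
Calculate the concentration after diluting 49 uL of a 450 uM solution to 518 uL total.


C2 = C1 * V1 / V2
C2 = 450 * 49 / 518
C2 = 42.5676 uM

42.5676 uM


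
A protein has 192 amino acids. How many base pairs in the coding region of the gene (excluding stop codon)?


Each amino acid = 1 codon = 3 bp
bp = 192 * 3 = 576 bp

576 bp


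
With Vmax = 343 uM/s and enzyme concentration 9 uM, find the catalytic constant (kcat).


kcat = Vmax / [E]t
kcat = 343 / 9
kcat = 38.1111 s^-1

38.1111 s^-1


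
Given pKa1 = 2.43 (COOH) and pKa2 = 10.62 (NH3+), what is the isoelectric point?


pI = (pKa1 + pKa2) / 2
pI = (2.43 + 10.62) / 2
pI = 6.525

6.525


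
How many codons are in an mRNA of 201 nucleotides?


codons = nucleotides / 3
codons = 201 / 3 = 67

67


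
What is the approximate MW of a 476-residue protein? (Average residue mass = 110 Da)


MW = n_residues * 110 Da
MW = 476 * 110
MW = 52360 Da

52360 Da


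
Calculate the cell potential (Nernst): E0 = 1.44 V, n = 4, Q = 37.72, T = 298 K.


E = E0 - (RT/nF) * ln(Q)
E = 1.44 - (8.314 * 298 / (4 * 96485)) * ln(37.72)
E = 1.4167 V

1.4167 V


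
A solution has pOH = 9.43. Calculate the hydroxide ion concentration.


[OH-] = 10^(-pOH)
[OH-] = 10^(-9.43)
[OH-] = 3.715e-10 M

3.715e-10 M


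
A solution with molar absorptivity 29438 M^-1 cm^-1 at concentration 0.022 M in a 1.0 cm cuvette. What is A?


A = epsilon * c * l
A = 29438 * 0.022 * 1.0
A = 647.636

647.636


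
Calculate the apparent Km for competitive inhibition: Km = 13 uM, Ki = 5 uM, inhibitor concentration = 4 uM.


Km_app = Km * (1 + [I]/Ki)
Km_app = 13 * (1 + 4/5)
Km_app = 23.4 uM

23.4 uM


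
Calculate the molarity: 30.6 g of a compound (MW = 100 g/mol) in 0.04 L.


C = (mass / MW) / volume
C = (30.6 / 100) / 0.04
C = 7.65 M

7.65 M


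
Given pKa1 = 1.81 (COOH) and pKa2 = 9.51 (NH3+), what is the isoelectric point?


pI = (pKa1 + pKa2) / 2
pI = (1.81 + 9.51) / 2
pI = 5.66

5.66


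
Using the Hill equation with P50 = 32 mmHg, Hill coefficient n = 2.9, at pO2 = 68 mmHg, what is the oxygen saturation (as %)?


Y = pO2^n / (P50^n + pO2^n)
Y = 68^2.9 / (32^2.9 + 68^2.9)
Y = 89.9%

89.9%


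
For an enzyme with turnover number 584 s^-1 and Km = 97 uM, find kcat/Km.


Catalytic efficiency = kcat / Km
= 584 / 97
= 6.0206 uM^-1*s^-1

6.0206 uM^-1*s^-1


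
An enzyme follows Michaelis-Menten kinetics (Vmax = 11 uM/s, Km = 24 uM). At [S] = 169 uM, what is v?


v = Vmax * [S] / (Km + [S])
v = 11 * 169 / (24 + 169)
v = 9.6321 uM/s

9.6321 uM/s


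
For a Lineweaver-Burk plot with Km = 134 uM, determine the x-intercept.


x-intercept = -1/Km
= -1/134
= -0.0075 1/uM

-0.0075 1/uM


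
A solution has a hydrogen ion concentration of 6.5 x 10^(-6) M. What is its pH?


pH = -log10([H+])
pH = -log10(6.5 x 10^(-6))
pH = 5.1871

5.1871


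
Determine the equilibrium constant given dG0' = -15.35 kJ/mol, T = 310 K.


Keq = exp(-dG0 * 1000 / (R * T))
Keq = exp(-(-15.35) * 1000 / (8.314 * 310))
Keq = 385.9674

385.9674


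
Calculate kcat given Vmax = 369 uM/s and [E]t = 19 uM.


kcat = Vmax / [E]t
kcat = 369 / 19
kcat = 19.4211 s^-1

19.4211 s^-1


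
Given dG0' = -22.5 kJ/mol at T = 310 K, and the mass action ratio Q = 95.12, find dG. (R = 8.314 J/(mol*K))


dG = dG0' + RT * ln(Q) / 1000
dG = -22.5 + 8.314 * 310 * ln(95.12) / 1000
dG = -10.7599 kJ/mol

-10.7599 kJ/mol


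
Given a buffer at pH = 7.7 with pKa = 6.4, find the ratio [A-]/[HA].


[A-]/[HA] = 10^(pH - pKa)
= 10^(7.7 - 6.4)
= 19.9526

19.9526


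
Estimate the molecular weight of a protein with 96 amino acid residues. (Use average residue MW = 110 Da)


MW = n_residues * 110 Da
MW = 96 * 110
MW = 10560 Da

10560 Da


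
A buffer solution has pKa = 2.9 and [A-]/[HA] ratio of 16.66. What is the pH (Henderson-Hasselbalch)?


pH = pKa + log10([A-]/[HA])
pH = 2.9 + log10(16.66)
pH = 4.1217

4.1217


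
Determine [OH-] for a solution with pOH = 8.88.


[OH-] = 10^(-pOH)
[OH-] = 10^(-8.88)
[OH-] = 1.318e-09 M

1.318e-09 M


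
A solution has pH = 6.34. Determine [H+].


[H+] = 10^(-pH)
[H+] = 10^(-6.34)
[H+] = 4.571e-07 M

4.571e-07 M


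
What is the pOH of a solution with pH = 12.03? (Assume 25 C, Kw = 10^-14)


pOH = 14 - pH
pOH = 14 - 12.03
pOH = 1.97

1.97


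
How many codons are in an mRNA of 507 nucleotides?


codons = nucleotides / 3
codons = 507 / 3 = 169

169


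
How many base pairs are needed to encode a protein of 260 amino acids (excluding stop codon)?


Each amino acid = 1 codon = 3 bp
bp = 260 * 3 = 780 bp

780 bp


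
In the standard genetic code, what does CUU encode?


Standard genetic code lookup.
Codon CUU -> Leu

Leu


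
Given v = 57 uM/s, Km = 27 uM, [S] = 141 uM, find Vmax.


Vmax = v * (Km + [S]) / [S]
Vmax = 57 * (27 + 141) / 141
Vmax = 67.9149 uM/s

67.9149 uM/s


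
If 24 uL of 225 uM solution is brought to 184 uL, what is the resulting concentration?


C2 = C1 * V1 / V2
C2 = 225 * 24 / 184
C2 = 29.3478 uM

29.3478 uM


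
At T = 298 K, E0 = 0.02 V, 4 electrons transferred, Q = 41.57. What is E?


E = E0 - (RT/nF) * ln(Q)
E = 0.02 - (8.314 * 298 / (4 * 96485)) * ln(41.57)
E = -0.0039 V

-0.0039 V


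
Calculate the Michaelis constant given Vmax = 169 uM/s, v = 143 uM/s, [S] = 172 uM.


Km = [S] * (Vmax - v) / v
Km = 172 * (169 - 143) / 143
Km = 31.2727 uM

31.2727 uM


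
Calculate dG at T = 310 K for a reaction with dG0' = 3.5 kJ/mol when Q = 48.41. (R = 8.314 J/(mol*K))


dG = dG0' + RT * ln(Q) / 1000
dG = 3.5 + 8.314 * 310 * ln(48.41) / 1000
dG = 13.4993 kJ/mol

13.4993 kJ/mol


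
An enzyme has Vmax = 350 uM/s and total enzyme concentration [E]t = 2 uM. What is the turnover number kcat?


kcat = Vmax / [E]t
kcat = 350 / 2
kcat = 175.0 s^-1

175.0 s^-1


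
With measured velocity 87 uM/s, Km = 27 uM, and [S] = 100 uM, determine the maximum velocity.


Vmax = v * (Km + [S]) / [S]
Vmax = 87 * (27 + 100) / 100
Vmax = 110.49 uM/s

110.49 uM/s


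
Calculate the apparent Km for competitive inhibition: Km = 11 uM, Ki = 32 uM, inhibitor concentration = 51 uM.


Km_app = Km * (1 + [I]/Ki)
Km_app = 11 * (1 + 51/32)
Km_app = 28.5312 uM

28.5312 uM


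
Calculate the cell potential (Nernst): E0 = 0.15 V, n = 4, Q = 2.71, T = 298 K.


E = E0 - (RT/nF) * ln(Q)
E = 0.15 - (8.314 * 298 / (4 * 96485)) * ln(2.71)
E = 0.1436 V

0.1436 V


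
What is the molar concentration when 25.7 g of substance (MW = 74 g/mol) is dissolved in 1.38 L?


C = (mass / MW) / volume
C = (25.7 / 74) / 1.38
C = 0.2517 M

0.2517 M


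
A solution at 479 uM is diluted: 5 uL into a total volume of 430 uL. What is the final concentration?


C2 = C1 * V1 / V2
C2 = 479 * 5 / 430
C2 = 5.5698 uM

5.5698 uM


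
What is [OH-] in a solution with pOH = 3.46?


[OH-] = 10^(-pOH)
[OH-] = 10^(-3.46)
[OH-] = 3.467e-04 M

3.467e-04 M


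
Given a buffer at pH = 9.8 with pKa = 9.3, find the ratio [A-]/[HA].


[A-]/[HA] = 10^(pH - pKa)
= 10^(9.8 - 9.3)
= 3.1623

3.1623


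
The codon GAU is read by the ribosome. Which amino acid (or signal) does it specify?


Standard genetic code lookup.
Codon GAU -> Asp

Asp


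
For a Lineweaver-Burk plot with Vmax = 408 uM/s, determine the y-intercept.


y-intercept = 1/Vmax
= 1/408
= 0.0025 s/uM

0.0025 s/uM


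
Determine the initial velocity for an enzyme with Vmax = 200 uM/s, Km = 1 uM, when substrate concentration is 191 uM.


v = Vmax * [S] / (Km + [S])
v = 200 * 191 / (1 + 191)
v = 198.9583 uM/s

198.9583 uM/s


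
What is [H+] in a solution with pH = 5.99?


[H+] = 10^(-pH)
[H+] = 10^(-5.99)
[H+] = 1.023e-06 M

1.023e-06 M


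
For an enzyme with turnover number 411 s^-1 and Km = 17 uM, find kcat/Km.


Catalytic efficiency = kcat / Km
= 411 / 17
= 24.1765 uM^-1*s^-1

24.1765 uM^-1*s^-1


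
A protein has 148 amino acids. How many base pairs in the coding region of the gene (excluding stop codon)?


Each amino acid = 1 codon = 3 bp
bp = 148 * 3 = 444 bp

444 bp


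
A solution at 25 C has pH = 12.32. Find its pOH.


pOH = 14 - pH
pOH = 14 - 12.32
pOH = 1.68

1.68


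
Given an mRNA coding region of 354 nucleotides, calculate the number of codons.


codons = nucleotides / 3
codons = 354 / 3 = 118

118


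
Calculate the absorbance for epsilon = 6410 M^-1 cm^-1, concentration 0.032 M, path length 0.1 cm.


A = epsilon * c * l
A = 6410 * 0.032 * 0.1
A = 20.512

20.512


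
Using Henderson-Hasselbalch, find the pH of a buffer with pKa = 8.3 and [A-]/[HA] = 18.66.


pH = pKa + log10([A-]/[HA])
pH = 8.3 + log10(18.66)
pH = 9.5709

9.5709


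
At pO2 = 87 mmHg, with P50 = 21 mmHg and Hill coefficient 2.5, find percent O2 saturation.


Y = pO2^n / (P50^n + pO2^n)
Y = 87^2.5 / (21^2.5 + 87^2.5)
Y = 97.22%

97.22%


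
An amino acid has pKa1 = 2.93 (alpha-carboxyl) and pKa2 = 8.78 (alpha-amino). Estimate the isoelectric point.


pI = (pKa1 + pKa2) / 2
pI = (2.93 + 8.78) / 2
pI = 5.855

5.855


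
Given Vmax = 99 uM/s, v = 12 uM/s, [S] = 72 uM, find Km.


Km = [S] * (Vmax - v) / v
Km = 72 * (99 - 12) / 12
Km = 522.0 uM

522.0 uM


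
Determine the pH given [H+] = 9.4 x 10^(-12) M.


pH = -log10([H+])
pH = -log10(9.4 x 10^(-12))
pH = 11.0269

11.0269


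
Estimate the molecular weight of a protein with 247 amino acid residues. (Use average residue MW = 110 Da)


MW = n_residues * 110 Da
MW = 247 * 110
MW = 27170 Da

27170 Da


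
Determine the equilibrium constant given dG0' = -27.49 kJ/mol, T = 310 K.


Keq = exp(-dG0 * 1000 / (R * T))
Keq = exp(-(-27.49) * 1000 / (8.314 * 310))
Keq = 42874.6287

42874.6287


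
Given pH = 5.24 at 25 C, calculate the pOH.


pOH = 14 - pH
pOH = 14 - 5.24
pOH = 8.76

8.76


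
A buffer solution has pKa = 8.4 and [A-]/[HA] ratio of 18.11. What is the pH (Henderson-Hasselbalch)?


pH = pKa + log10([A-]/[HA])
pH = 8.4 + log10(18.11)
pH = 9.6579

9.6579


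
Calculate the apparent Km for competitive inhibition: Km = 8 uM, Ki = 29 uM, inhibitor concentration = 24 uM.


Km_app = Km * (1 + [I]/Ki)
Km_app = 8 * (1 + 24/29)
Km_app = 14.6207 uM

14.6207 uM


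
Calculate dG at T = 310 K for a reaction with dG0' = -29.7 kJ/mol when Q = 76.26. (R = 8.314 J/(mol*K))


dG = dG0' + RT * ln(Q) / 1000
dG = -29.7 + 8.314 * 310 * ln(76.26) / 1000
dG = -18.5294 kJ/mol

-18.5294 kJ/mol


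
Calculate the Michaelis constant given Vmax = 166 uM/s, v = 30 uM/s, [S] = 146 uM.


Km = [S] * (Vmax - v) / v
Km = 146 * (166 - 30) / 30
Km = 661.8667 uM

661.8667 uM


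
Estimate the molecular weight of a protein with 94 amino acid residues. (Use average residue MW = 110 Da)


MW = n_residues * 110 Da
MW = 94 * 110
MW = 10340 Da

10340 Da


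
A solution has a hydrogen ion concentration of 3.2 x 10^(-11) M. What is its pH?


pH = -log10([H+])
pH = -log10(3.2 x 10^(-11))
pH = 10.4949

10.4949


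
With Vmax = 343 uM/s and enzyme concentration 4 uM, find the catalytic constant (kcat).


kcat = Vmax / [E]t
kcat = 343 / 4
kcat = 85.75 s^-1

85.75 s^-1


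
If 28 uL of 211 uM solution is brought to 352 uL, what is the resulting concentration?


C2 = C1 * V1 / V2
C2 = 211 * 28 / 352
C2 = 16.7841 uM

16.7841 uM


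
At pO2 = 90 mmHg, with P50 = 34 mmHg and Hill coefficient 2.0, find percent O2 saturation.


Y = pO2^n / (P50^n + pO2^n)
Y = 90^2.0 / (34^2.0 + 90^2.0)
Y = 87.51%

87.51%


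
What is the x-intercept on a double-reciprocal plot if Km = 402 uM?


x-intercept = -1/Km
= -1/402
= -0.0025 1/uM

-0.0025 1/uM


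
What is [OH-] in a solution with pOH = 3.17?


[OH-] = 10^(-pOH)
[OH-] = 10^(-3.17)
[OH-] = 6.761e-04 M

6.761e-04 M


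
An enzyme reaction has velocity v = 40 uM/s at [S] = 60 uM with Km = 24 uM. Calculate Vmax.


Vmax = v * (Km + [S]) / [S]
Vmax = 40 * (24 + 60) / 60
Vmax = 56.0 uM/s

56.0 uM/s


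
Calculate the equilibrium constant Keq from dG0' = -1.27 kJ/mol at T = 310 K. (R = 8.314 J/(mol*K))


Keq = exp(-dG0 * 1000 / (R * T))
Keq = exp(-(-1.27) * 1000 / (8.314 * 310))
Keq = 1.6368

1.6368


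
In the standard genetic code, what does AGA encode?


Standard genetic code lookup.
Codon AGA -> Arg

Arg


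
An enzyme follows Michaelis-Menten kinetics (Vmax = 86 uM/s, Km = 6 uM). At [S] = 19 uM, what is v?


v = Vmax * [S] / (Km + [S])
v = 86 * 19 / (6 + 19)
v = 65.36 uM/s

65.36 uM/s


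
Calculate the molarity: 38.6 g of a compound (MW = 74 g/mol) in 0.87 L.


C = (mass / MW) / volume
C = (38.6 / 74) / 0.87
C = 0.5996 M

0.5996 M


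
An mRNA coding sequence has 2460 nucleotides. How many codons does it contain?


codons = nucleotides / 3
codons = 2460 / 3 = 820

820


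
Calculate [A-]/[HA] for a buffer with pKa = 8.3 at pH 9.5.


[A-]/[HA] = 10^(pH - pKa)
= 10^(9.5 - 8.3)
= 15.8489

15.8489


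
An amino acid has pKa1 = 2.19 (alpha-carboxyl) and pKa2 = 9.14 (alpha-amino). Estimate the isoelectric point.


pI = (pKa1 + pKa2) / 2
pI = (2.19 + 9.14) / 2
pI = 5.665

5.665


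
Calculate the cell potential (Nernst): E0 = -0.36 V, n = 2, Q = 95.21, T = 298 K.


E = E0 - (RT/nF) * ln(Q)
E = -0.36 - (8.314 * 298 / (2 * 96485)) * ln(95.21)
E = -0.4185 V

-0.4185 V


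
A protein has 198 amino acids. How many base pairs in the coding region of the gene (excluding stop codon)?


Each amino acid = 1 codon = 3 bp
bp = 198 * 3 = 594 bp

594 bp


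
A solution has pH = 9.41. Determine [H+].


[H+] = 10^(-pH)
[H+] = 10^(-9.41)
[H+] = 3.890e-10 M

3.890e-10 M


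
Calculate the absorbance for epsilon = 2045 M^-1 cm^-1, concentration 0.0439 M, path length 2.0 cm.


A = epsilon * c * l
A = 2045 * 0.0439 * 2.0
A = 179.551

179.551


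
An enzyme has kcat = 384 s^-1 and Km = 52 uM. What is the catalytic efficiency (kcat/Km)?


Catalytic efficiency = kcat / Km
= 384 / 52
= 7.3846 uM^-1*s^-1

7.3846 uM^-1*s^-1


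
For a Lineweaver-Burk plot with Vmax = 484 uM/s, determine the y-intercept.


y-intercept = 1/Vmax
= 1/484
= 0.0021 s/uM

0.0021 s/uM


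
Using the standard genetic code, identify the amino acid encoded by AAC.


Standard genetic code lookup.
Codon AAC -> Asn

Asn


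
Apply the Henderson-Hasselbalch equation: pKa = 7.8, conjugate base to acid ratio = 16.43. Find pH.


pH = pKa + log10([A-]/[HA])
pH = 7.8 + log10(16.43)
pH = 9.0156

9.0156


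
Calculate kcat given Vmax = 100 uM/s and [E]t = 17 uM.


kcat = Vmax / [E]t
kcat = 100 / 17
kcat = 5.8824 s^-1

5.8824 s^-1


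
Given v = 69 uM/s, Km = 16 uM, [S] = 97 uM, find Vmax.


Vmax = v * (Km + [S]) / [S]
Vmax = 69 * (16 + 97) / 97
Vmax = 80.3814 uM/s

80.3814 uM/s


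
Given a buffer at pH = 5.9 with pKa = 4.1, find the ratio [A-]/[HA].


[A-]/[HA] = 10^(pH - pKa)
= 10^(5.9 - 4.1)
= 63.0957

63.0957


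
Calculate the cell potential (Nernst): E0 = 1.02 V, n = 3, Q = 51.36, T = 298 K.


E = E0 - (RT/nF) * ln(Q)
E = 1.02 - (8.314 * 298 / (3 * 96485)) * ln(51.36)
E = 0.9863 V

0.9863 V


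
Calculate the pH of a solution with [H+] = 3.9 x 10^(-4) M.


pH = -log10([H+])
pH = -log10(3.9 x 10^(-4))
pH = 3.4089

3.4089


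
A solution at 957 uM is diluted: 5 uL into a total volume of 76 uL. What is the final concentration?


C2 = C1 * V1 / V2
C2 = 957 * 5 / 76
C2 = 62.9605 uM

62.9605 uM


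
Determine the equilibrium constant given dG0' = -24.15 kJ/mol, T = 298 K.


Keq = exp(-dG0 * 1000 / (R * T))
Keq = exp(-(-24.15) * 1000 / (8.314 * 298))
Keq = 17110.4778

17110.4778


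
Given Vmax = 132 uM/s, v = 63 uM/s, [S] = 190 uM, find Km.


Km = [S] * (Vmax - v) / v
Km = 190 * (132 - 63) / 63
Km = 208.0952 uM

208.0952 uM


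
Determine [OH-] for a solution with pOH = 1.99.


[OH-] = 10^(-pOH)
[OH-] = 10^(-1.99)
[OH-] = 0.0102 M

0.0102 M


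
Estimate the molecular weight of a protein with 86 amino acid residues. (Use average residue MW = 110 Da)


MW = n_residues * 110 Da
MW = 86 * 110
MW = 9460 Da

9460 Da


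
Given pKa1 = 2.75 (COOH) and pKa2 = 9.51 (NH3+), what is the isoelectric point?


pI = (pKa1 + pKa2) / 2
pI = (2.75 + 9.51) / 2
pI = 6.13

6.13


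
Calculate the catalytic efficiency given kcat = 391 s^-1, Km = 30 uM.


Catalytic efficiency = kcat / Km
= 391 / 30
= 13.0333 uM^-1*s^-1

13.0333 uM^-1*s^-1


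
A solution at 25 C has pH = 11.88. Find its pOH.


pOH = 14 - pH
pOH = 14 - 11.88
pOH = 2.12

2.12


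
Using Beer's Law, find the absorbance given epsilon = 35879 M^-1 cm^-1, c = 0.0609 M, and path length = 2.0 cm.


A = epsilon * c * l
A = 35879 * 0.0609 * 2.0
A = 4370.0622

4370.0622


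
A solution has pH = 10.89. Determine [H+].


[H+] = 10^(-pH)
[H+] = 10^(-10.89)
[H+] = 1.288e-11 M

1.288e-11 M


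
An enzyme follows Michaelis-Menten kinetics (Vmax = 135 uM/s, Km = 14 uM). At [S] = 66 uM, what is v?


v = Vmax * [S] / (Km + [S])
v = 135 * 66 / (14 + 66)
v = 111.375 uM/s

111.375 uM/s


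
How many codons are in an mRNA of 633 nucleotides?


codons = nucleotides / 3
codons = 633 / 3 = 211

211


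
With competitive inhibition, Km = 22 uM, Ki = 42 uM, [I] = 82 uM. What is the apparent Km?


Km_app = Km * (1 + [I]/Ki)
Km_app = 22 * (1 + 82/42)
Km_app = 64.9524 uM

64.9524 uM


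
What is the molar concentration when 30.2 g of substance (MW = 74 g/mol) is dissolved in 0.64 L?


C = (mass / MW) / volume
C = (30.2 / 74) / 0.64
C = 0.6377 M

0.6377 M


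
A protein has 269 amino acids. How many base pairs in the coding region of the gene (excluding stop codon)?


Each amino acid = 1 codon = 3 bp
bp = 269 * 3 = 807 bp

807 bp


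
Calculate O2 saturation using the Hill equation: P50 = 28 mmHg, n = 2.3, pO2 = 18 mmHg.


Y = pO2^n / (P50^n + pO2^n)
Y = 18^2.3 / (28^2.3 + 18^2.3)
Y = 26.58%

26.58%


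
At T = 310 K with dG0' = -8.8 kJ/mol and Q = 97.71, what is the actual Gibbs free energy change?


dG = dG0' + RT * ln(Q) / 1000
dG = -8.8 + 8.314 * 310 * ln(97.71) / 1000
dG = 3.0094 kJ/mol

3.0094 kJ/mol


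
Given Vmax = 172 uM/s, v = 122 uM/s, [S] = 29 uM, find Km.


Km = [S] * (Vmax - v) / v
Km = 29 * (172 - 122) / 122
Km = 11.8852 uM

11.8852 uM


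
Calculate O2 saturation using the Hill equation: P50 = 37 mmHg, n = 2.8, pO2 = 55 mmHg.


Y = pO2^n / (P50^n + pO2^n)
Y = 55^2.8 / (37^2.8 + 55^2.8)
Y = 75.21%

75.21%


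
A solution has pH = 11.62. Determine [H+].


[H+] = 10^(-pH)
[H+] = 10^(-11.62)
[H+] = 2.399e-12 M

2.399e-12 M


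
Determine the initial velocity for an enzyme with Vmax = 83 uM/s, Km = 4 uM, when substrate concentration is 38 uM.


v = Vmax * [S] / (Km + [S])
v = 83 * 38 / (4 + 38)
v = 75.0952 uM/s

75.0952 uM/s


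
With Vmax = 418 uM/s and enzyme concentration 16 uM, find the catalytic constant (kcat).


kcat = Vmax / [E]t
kcat = 418 / 16
kcat = 26.125 s^-1

26.125 s^-1


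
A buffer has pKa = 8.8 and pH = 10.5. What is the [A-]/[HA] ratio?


[A-]/[HA] = 10^(pH - pKa)
= 10^(10.5 - 8.8)
= 50.1187

50.1187


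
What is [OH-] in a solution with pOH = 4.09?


[OH-] = 10^(-pOH)
[OH-] = 10^(-4.09)
[OH-] = 8.128e-05 M

8.128e-05 M


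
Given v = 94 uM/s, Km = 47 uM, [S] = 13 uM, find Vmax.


Vmax = v * (Km + [S]) / [S]
Vmax = 94 * (47 + 13) / 13
Vmax = 433.8462 uM/s

433.8462 uM/s


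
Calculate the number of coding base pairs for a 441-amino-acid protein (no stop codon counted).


Each amino acid = 1 codon = 3 bp
bp = 441 * 3 = 1323 bp

1323 bp


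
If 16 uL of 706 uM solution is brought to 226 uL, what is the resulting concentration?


C2 = C1 * V1 / V2
C2 = 706 * 16 / 226
C2 = 49.9823 uM

49.9823 uM


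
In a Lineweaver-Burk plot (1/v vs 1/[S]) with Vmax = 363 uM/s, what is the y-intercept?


y-intercept = 1/Vmax
= 1/363
= 0.0028 s/uM

0.0028 s/uM


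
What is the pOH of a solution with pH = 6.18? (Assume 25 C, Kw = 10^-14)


pOH = 14 - pH
pOH = 14 - 6.18
pOH = 7.82

7.82


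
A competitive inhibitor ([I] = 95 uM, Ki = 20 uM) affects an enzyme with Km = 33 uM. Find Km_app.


Km_app = Km * (1 + [I]/Ki)
Km_app = 33 * (1 + 95/20)
Km_app = 189.75 uM

189.75 uM


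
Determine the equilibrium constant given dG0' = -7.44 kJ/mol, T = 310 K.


Keq = exp(-dG0 * 1000 / (R * T))
Keq = exp(-(-7.44) * 1000 / (8.314 * 310))
Keq = 17.934

17.934


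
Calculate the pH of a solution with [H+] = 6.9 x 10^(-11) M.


pH = -log10([H+])
pH = -log10(6.9 x 10^(-11))
pH = 10.1612

10.1612


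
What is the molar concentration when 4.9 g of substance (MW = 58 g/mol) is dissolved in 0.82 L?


C = (mass / MW) / volume
C = (4.9 / 58) / 0.82
C = 0.103 M

0.103 M


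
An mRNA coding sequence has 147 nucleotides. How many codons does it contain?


codons = nucleotides / 3
codons = 147 / 3 = 49

49


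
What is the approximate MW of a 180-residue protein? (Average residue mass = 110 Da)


MW = n_residues * 110 Da
MW = 180 * 110
MW = 19800 Da

19800 Da


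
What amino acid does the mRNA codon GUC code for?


Standard genetic code lookup.
Codon GUC -> Val

Val


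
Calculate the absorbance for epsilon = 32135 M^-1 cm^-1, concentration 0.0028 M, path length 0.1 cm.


A = epsilon * c * l
A = 32135 * 0.0028 * 0.1
A = 8.9978

8.9978


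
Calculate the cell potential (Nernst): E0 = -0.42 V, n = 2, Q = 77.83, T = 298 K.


E = E0 - (RT/nF) * ln(Q)
E = -0.42 - (8.314 * 298 / (2 * 96485)) * ln(77.83)
E = -0.4759 V

-0.4759 V


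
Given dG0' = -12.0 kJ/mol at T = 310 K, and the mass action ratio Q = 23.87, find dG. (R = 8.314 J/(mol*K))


dG = dG0' + RT * ln(Q) / 1000
dG = -12.0 + 8.314 * 310 * ln(23.87) / 1000
dG = -3.8231 kJ/mol

-3.8231 kJ/mol


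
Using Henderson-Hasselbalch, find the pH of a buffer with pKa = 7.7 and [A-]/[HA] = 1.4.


pH = pKa + log10([A-]/[HA])
pH = 7.7 + log10(1.4)
pH = 7.8461

7.8461


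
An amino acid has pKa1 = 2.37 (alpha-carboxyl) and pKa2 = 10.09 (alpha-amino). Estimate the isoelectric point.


pI = (pKa1 + pKa2) / 2
pI = (2.37 + 10.09) / 2
pI = 6.23

6.23


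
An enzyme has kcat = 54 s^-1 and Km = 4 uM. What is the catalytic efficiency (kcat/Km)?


Catalytic efficiency = kcat / Km
= 54 / 4
= 13.5 uM^-1*s^-1

13.5 uM^-1*s^-1


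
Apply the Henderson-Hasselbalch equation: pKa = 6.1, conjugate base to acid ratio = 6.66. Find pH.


pH = pKa + log10([A-]/[HA])
pH = 6.1 + log10(6.66)
pH = 6.9235

6.9235


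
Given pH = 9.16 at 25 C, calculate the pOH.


pOH = 14 - pH
pOH = 14 - 9.16
pOH = 4.84

4.84


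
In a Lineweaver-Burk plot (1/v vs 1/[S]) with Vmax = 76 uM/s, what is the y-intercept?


y-intercept = 1/Vmax
= 1/76
= 0.0132 s/uM

0.0132 s/uM


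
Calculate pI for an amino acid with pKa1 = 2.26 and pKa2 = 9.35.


pI = (pKa1 + pKa2) / 2
pI = (2.26 + 9.35) / 2
pI = 5.805

5.805


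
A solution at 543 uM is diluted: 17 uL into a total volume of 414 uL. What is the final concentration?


C2 = C1 * V1 / V2
C2 = 543 * 17 / 414
C2 = 22.2971 uM

22.2971 uM


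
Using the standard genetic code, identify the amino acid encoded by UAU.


Standard genetic code lookup.
Codon UAU -> Tyr

Tyr


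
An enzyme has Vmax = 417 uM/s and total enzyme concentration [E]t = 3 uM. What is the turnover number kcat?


kcat = Vmax / [E]t
kcat = 417 / 3
kcat = 139.0 s^-1

139.0 s^-1


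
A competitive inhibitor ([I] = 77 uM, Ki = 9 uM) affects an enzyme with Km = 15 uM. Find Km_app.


Km_app = Km * (1 + [I]/Ki)
Km_app = 15 * (1 + 77/9)
Km_app = 143.3333 uM

143.3333 uM


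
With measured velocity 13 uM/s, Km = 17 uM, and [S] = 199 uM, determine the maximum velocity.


Vmax = v * (Km + [S]) / [S]
Vmax = 13 * (17 + 199) / 199
Vmax = 14.1106 uM/s

14.1106 uM/s


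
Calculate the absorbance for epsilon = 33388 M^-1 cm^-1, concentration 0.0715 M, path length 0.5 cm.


A = epsilon * c * l
A = 33388 * 0.0715 * 0.5
A = 1193.621

1193.621


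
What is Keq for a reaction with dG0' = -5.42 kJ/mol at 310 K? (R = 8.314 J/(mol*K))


Keq = exp(-dG0 * 1000 / (R * T))
Keq = exp(-(-5.42) * 1000 / (8.314 * 310))
Keq = 8.1902

8.1902
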